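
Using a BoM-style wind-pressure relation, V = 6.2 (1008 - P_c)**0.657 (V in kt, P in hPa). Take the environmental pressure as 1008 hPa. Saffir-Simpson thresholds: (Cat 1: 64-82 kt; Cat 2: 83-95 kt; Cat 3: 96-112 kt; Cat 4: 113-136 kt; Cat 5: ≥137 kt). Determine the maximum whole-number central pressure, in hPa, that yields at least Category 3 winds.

Category 3 begins at V = 96 kt.
Required ΔP = (96/6.2)^(1/0.657) = 15.484^1.522 ≈ 64.73 hPa.
P_c ≤ 1008 − 64.73 = 943.27, so the highest integer P_c is 943 hPa.

943 hPa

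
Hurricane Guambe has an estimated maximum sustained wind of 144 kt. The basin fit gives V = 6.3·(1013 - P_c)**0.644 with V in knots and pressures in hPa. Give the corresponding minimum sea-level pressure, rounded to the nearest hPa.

884 hPa

ΔP = (V / 6.3)^(1/0.644) = (144/6.3)^1.553.
144/6.3 = 22.857; 22.857^1.553 ≈ 128.91 hPa.
P_c = 1013 − 128.91 = 884.09 ≈ 884 hPa.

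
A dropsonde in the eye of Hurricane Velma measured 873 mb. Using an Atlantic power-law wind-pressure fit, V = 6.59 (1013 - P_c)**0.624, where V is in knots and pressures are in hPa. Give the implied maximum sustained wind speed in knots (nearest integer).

ΔP = 1013 − 873 = 140 mb.
140^0.624 ≈ 21.837.
V ≈ 6.59 × 21.837 ≈ 143.9 kt.

144 kt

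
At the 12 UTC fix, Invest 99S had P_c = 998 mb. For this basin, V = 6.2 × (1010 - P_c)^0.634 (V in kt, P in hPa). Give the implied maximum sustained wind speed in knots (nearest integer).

ΔP = 1010 − 998 = 12 mb.
12^0.634 ≈ 4.833.
V ≈ 6.2 × 4.833 ≈ 30.0 kt.

30 kt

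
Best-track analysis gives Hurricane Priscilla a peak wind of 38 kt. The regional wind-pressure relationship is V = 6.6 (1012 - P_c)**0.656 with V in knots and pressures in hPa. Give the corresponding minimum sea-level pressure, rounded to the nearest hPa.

998 hPa

ΔP = (V / 6.6)^(1/0.656) = (38/6.6)^1.524.
38/6.6 = 5.758; 5.758^1.524 ≈ 14.42 hPa.
P_c = 1012 − 14.42 = 997.58 ≈ 998 hPa.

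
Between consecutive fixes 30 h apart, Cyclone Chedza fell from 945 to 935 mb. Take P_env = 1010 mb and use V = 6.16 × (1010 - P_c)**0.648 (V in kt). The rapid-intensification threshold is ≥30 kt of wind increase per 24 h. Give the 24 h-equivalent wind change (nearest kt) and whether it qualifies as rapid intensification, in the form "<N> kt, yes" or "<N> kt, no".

7 kt, no

V₁: ΔP = 65, V ≈ 6.16 × 65^0.648 ≈ 92.12 kt.
V₂: ΔP = 75, V ≈ 6.16 × 75^0.648 ≈ 101.07 kt.
ΔV over 30 h = 8.95 kt → 24 h equivalent = 8.95 × 24/30 ≈ 7.16 kt.
7 kt < 30 kt ⇒ not rapid intensification.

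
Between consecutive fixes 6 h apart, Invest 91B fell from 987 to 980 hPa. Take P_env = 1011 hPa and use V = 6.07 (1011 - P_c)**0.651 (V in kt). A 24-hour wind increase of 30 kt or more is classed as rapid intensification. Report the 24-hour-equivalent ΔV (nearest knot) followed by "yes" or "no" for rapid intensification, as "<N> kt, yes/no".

35 kt, yes

V₁: ΔP = 24, V ≈ 6.07 × 24^0.651 ≈ 48.05 kt.
V₂: ΔP = 31, V ≈ 6.07 × 31^0.651 ≈ 56.76 kt.
ΔV over 6 h = 8.71 kt → 24 h equivalent = 8.71 × 24/6 ≈ 34.84 kt.
35 kt ≥ 30 kt ⇒ rapid intensification.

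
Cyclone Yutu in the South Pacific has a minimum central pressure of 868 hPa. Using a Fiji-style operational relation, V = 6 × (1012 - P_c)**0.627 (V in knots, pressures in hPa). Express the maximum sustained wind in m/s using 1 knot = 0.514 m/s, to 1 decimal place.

ΔP = 1012 − 868 = 144 hPa.
V ≈ 6 × 144^0.627 = 6 × 22.558 ≈ 135.346 kt.
135.346 × 0.514 ≈ 69.57 m/s → 69.6 m/s.

69.6 m/s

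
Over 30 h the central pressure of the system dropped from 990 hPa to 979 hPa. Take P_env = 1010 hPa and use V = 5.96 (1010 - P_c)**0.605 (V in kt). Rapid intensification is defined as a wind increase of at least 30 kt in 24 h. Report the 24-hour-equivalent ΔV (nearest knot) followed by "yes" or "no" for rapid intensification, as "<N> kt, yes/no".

9 kt, no

V₁: ΔP = 20, V ≈ 5.96 × 20^0.605 ≈ 36.51 kt.
V₂: ΔP = 31, V ≈ 5.96 × 31^0.605 ≈ 47.59 kt.
ΔV over 30 h = 11.08 kt → 24 h equivalent = 11.08 × 24/30 ≈ 8.86 kt.
9 kt < 30 kt ⇒ not rapid intensification.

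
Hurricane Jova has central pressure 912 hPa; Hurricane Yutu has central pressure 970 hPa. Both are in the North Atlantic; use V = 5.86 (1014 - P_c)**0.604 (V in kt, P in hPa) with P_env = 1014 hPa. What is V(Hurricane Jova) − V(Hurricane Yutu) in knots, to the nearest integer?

38 kt

Hurricane Jova: ΔP = 102; V ≈ 5.86 × 102^0.604 ≈ 95.74 kt.
Hurricane Yutu: ΔP = 44; V ≈ 5.86 × 44^0.604 ≈ 57.62 kt.
Difference ≈ 95.74 − 57.62 = 38.12 → 38 kt.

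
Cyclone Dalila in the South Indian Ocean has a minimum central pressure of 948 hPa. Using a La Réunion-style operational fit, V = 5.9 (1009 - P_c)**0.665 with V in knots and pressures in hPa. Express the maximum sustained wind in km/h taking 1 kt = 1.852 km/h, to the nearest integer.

ΔP = 1009 − 948 = 61 hPa.
V ≈ 5.9 × 61^0.665 = 5.9 × 15.390 ≈ 90.802 kt.
90.802 × 1.852 ≈ 168.17 km/h → 168 km/h.

168 km/h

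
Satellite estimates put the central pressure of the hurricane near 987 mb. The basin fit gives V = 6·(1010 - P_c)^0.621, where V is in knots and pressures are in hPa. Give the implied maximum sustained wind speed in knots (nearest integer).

ΔP = 1010 − 987 = 23 mb.
23^0.621 ≈ 7.009.
V ≈ 6 × 7.009 ≈ 42.1 kt.

42 kt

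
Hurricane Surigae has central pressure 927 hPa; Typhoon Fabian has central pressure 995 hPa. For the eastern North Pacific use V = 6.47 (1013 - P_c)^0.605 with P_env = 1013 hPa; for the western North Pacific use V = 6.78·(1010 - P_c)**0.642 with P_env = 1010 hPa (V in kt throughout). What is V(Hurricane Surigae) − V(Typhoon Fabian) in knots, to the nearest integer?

Hurricane Surigae: ΔP = 86; V ≈ 6.47 × 86^0.605 ≈ 95.78 kt.
Typhoon Fabian: ΔP = 15; V ≈ 6.78 × 15^0.642 ≈ 38.57 kt.
Difference ≈ 95.78 − 38.57 = 57.21 → 57 kt.

57 kt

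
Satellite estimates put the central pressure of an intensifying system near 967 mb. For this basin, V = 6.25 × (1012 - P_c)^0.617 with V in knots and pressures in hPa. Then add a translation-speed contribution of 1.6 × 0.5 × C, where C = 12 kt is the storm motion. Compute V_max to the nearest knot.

ΔP = 1012 − 967 = 45 mb.
45^0.617 ≈ 10.472.
V ≈ 6.25 × 10.472 ≈ 65.5 kt.
Translation term: 1.6 × 0.5 × 12 = 9.6 kt.
Corrected V ≈ 75.1 kt → 75 kt.

75 kt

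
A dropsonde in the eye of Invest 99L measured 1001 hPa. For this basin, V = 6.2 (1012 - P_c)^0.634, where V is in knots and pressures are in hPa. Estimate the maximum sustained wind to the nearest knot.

ΔP = 1012 − 1001 = 11 hPa.
11^0.634 ≈ 4.573.
V ≈ 6.2 × 4.573 ≈ 28.4 kt.

28 kt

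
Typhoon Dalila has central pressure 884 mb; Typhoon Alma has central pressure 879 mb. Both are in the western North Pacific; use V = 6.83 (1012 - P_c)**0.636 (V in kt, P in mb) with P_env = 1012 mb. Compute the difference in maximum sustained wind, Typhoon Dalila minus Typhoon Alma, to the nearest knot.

Typhoon Dalila: ΔP = 128; V ≈ 6.83 × 128^0.636 ≈ 149.49 kt.
Typhoon Alma: ΔP = 133; V ≈ 6.83 × 133^0.636 ≈ 153.18 kt.
Difference ≈ 149.49 − 153.18 = -3.69 → -4 kt.

-4 kt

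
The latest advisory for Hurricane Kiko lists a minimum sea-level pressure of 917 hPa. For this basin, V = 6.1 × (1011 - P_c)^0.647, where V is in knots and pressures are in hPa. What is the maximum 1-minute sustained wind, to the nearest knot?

115 kt

ΔP = 1011 − 917 = 94 hPa.
94^0.647 ≈ 18.907.
V ≈ 6.1 × 18.907 ≈ 115.3 kt.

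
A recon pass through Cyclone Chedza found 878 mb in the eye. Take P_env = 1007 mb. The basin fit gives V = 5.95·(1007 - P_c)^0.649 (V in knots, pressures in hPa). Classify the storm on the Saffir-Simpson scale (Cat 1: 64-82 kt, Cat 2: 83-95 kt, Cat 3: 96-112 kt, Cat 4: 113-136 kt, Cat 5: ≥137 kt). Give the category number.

5

ΔP = 1007 − 878 = 129 mb.
V ≈ 5.95 × 129^0.649 = 5.95 × 23.43 ≈ 139 kt.
139 kt falls in the Category 5 band.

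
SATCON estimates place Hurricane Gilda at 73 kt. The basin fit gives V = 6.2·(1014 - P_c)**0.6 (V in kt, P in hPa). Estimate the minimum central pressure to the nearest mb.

953 mb

ΔP = (V / 6.2)^(1/0.6) = (73/6.2)^1.667.
73/6.2 = 11.774; 11.774^1.667 ≈ 60.94 mb.
P_c = 1014 − 60.94 = 953.06 ≈ 953 mb.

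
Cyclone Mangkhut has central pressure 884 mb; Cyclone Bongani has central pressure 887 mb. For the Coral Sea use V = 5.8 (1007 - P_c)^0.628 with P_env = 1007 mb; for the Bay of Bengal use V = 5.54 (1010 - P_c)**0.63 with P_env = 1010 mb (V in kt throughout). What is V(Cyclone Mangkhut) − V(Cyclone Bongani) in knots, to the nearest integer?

Cyclone Mangkhut: ΔP = 123; V ≈ 5.8 × 123^0.628 ≈ 119.09 kt.
Cyclone Bongani: ΔP = 123; V ≈ 5.54 × 123^0.63 ≈ 114.86 kt.
Difference ≈ 119.09 − 114.86 = 4.23 → 4 kt.

4 kt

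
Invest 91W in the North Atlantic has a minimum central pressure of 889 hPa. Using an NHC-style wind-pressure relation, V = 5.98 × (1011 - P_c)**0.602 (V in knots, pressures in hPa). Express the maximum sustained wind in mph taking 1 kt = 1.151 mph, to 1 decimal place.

124.1 mph

ΔP = 1011 − 889 = 122 hPa.
V ≈ 5.98 × 122^0.602 = 5.98 × 18.030 ≈ 107.818 kt.
107.818 × 1.151 ≈ 124.10 mph → 124.1 mph.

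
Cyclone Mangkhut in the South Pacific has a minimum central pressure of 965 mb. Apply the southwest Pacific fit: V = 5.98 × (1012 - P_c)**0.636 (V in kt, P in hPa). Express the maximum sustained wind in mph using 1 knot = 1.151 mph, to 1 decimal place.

79.7 mph

ΔP = 1012 − 965 = 47 mb.
V ≈ 5.98 × 47^0.636 = 5.98 × 11.573 ≈ 69.208 kt.
69.208 × 1.151 ≈ 79.66 mph → 79.7 mph.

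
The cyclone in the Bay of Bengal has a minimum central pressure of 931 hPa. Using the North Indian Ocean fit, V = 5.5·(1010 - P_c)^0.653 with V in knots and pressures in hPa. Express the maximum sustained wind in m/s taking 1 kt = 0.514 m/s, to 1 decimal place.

49.0 m/s

ΔP = 1010 − 931 = 79 hPa.
V ≈ 5.5 × 79^0.653 = 5.5 × 17.344 ≈ 95.392 kt.
95.392 × 0.514 ≈ 49.03 m/s → 49.0 m/s.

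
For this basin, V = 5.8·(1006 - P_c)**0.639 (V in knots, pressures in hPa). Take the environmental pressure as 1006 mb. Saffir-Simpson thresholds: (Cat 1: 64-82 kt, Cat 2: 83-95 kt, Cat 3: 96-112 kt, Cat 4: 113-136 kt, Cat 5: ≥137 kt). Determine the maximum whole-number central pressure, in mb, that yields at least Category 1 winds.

Category 1 begins at V = 64 kt.
Required ΔP = (64/5.8)^(1/0.639) = 11.034^1.565 ≈ 42.84 mb.
P_c ≤ 1006 − 42.84 = 963.16, so the highest integer P_c is 963 mb.

963 mb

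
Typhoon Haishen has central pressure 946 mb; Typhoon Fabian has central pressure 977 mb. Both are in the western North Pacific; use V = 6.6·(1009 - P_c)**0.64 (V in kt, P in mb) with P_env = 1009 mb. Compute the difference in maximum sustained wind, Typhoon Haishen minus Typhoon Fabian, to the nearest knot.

Typhoon Haishen: ΔP = 63; V ≈ 6.6 × 63^0.64 ≈ 93.57 kt.
Typhoon Fabian: ΔP = 32; V ≈ 6.6 × 32^0.64 ≈ 60.65 kt.
Difference ≈ 93.57 − 60.65 = 32.92 → 33 kt.

33 kt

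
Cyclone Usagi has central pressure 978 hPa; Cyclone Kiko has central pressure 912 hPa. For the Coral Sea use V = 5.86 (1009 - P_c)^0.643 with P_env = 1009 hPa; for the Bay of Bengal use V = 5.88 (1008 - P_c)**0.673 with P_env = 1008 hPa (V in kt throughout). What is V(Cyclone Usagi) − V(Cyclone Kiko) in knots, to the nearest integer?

Cyclone Usagi: ΔP = 31; V ≈ 5.86 × 31^0.643 ≈ 53.31 kt.
Cyclone Kiko: ΔP = 96; V ≈ 5.88 × 96^0.673 ≈ 126.90 kt.
Difference ≈ 53.31 − 126.90 = -73.59 → -74 kt.

-74 kt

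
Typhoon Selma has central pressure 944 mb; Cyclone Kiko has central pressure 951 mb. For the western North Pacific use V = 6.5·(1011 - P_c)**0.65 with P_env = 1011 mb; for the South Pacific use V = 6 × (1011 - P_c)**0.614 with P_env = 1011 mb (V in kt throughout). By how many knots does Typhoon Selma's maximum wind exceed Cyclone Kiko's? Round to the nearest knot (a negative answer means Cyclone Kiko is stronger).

Typhoon Selma: ΔP = 67; V ≈ 6.5 × 67^0.65 ≈ 99.97 kt.
Cyclone Kiko: ΔP = 60; V ≈ 6 × 60^0.614 ≈ 74.12 kt.
Difference ≈ 99.97 − 74.12 = 25.85 → 26 kt.

26 kt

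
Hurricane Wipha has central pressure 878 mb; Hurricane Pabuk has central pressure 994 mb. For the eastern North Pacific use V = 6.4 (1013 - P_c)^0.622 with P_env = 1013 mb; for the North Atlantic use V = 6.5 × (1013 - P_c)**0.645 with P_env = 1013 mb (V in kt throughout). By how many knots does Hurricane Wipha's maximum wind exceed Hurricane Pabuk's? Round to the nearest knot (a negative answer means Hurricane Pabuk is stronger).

92 kt

Hurricane Wipha: ΔP = 135; V ≈ 6.4 × 135^0.622 ≈ 135.28 kt.
Hurricane Pabuk: ΔP = 19; V ≈ 6.5 × 19^0.645 ≈ 43.42 kt.
Difference ≈ 135.28 − 43.42 = 91.86 → 92 kt.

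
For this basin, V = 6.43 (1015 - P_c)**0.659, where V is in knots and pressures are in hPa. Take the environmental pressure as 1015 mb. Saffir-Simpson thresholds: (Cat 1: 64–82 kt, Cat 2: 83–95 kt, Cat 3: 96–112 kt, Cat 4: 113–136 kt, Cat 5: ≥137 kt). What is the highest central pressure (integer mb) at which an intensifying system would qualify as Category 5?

911 mb

Category 5 begins at V = 137 kt.
Required ΔP = (137/6.43)^(1/0.659) = 21.306^1.517 ≈ 103.74 mb.
P_c ≤ 1015 − 103.74 = 911.26, so the highest integer P_c is 911 mb.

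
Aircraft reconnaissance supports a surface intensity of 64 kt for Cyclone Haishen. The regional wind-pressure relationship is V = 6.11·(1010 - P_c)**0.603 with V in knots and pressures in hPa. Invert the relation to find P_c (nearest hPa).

ΔP = (V / 6.11)^(1/0.603) = (64/6.11)^1.658.
64/6.11 = 10.475; 10.475^1.658 ≈ 49.18 hPa.
P_c = 1010 − 49.18 = 960.82 ≈ 961 hPa.

961 hPa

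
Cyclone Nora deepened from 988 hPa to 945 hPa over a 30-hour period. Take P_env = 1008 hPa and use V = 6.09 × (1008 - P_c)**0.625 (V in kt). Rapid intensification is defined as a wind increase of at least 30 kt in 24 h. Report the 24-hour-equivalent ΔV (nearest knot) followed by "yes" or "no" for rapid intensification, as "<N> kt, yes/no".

V₁: ΔP = 20, V ≈ 6.09 × 20^0.625 ≈ 39.61 kt.
V₂: ΔP = 63, V ≈ 6.09 × 63^0.625 ≈ 81.13 kt.
ΔV over 30 h = 41.52 kt → 24 h equivalent = 41.52 × 24/30 ≈ 33.22 kt.
33 kt ≥ 30 kt ⇒ rapid intensification.

33 kt, yes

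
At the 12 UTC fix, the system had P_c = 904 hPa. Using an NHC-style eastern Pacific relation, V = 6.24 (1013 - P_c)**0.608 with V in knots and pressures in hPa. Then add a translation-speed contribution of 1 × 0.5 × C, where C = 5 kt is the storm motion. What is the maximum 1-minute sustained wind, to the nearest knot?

111 kt

ΔP = 1013 − 904 = 109 hPa.
109^0.608 ≈ 17.328.
V ≈ 6.24 × 17.328 ≈ 108.1 kt.
Translation term: 1 × 0.5 × 5 = 2.5 kt.
Corrected V ≈ 110.6 kt → 111 kt.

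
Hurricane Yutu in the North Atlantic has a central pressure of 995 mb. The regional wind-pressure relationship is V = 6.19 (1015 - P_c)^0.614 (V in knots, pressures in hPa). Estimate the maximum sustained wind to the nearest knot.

39 kt

ΔP = 1015 − 995 = 20 mb.
20^0.614 ≈ 6.293.
V ≈ 6.19 × 6.293 ≈ 39.0 kt.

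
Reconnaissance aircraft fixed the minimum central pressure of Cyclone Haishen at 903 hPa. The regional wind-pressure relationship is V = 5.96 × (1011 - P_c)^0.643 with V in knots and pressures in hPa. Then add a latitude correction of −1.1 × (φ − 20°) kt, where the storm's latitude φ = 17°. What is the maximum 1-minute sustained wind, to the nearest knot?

124 kt

ΔP = 1011 − 903 = 108 hPa.
108^0.643 ≈ 20.300.
V ≈ 5.96 × 20.300 ≈ 121.0 kt.
Latitude correction: −1.1 × (17 − 20) = 3.3 kt.
Corrected V ≈ 124.3 kt → 124 kt.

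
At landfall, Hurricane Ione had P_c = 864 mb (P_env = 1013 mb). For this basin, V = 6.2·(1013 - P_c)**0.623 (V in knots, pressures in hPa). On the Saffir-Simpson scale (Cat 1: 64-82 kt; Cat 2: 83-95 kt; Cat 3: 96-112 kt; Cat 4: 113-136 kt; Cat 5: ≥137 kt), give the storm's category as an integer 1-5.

5

ΔP = 1013 − 864 = 149 mb.
V ≈ 6.2 × 149^0.623 = 6.2 × 22.59 ≈ 140 kt.
140 kt falls in the Category 5 band.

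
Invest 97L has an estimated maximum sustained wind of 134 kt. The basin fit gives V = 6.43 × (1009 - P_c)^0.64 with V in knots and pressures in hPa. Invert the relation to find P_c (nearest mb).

ΔP = (V / 6.43)^(1/0.64) = (134/6.43)^1.562.
134/6.43 = 20.840; 20.840^1.562 ≈ 115.02 mb.
P_c = 1009 − 115.02 = 893.98 ≈ 894 mb.

894 mb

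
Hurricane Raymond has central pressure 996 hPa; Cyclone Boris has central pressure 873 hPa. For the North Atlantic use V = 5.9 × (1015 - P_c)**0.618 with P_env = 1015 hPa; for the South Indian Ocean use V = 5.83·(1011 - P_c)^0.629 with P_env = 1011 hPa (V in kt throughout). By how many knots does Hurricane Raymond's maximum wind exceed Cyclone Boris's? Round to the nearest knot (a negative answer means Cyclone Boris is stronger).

-93 kt

Hurricane Raymond: ΔP = 19; V ≈ 5.9 × 19^0.618 ≈ 36.40 kt.
Cyclone Boris: ΔP = 138; V ≈ 5.83 × 138^0.629 ≈ 129.32 kt.
Difference ≈ 36.40 − 129.32 = -92.92 → -93 kt.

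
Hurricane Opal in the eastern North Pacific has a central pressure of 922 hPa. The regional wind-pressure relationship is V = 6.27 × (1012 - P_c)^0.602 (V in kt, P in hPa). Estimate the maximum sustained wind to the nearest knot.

94 kt

ΔP = 1012 − 922 = 90 hPa.
90^0.602 ≈ 15.013.
V ≈ 6.27 × 15.013 ≈ 94.1 kt.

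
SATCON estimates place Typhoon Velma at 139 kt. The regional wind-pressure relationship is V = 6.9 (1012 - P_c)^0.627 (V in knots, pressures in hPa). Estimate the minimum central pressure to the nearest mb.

ΔP = (V / 6.9)^(1/0.627) = (139/6.9)^1.595.
139/6.9 = 20.145; 20.145^1.595 ≈ 120.23 mb.
P_c = 1012 − 120.23 = 891.77 ≈ 892 mb.

892 mb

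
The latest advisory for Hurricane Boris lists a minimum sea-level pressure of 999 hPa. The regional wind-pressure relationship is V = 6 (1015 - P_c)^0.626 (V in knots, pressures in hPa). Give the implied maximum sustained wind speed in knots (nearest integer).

ΔP = 1015 − 999 = 16 hPa.
16^0.626 ≈ 5.673.
V ≈ 6 × 5.673 ≈ 34.0 kt.

34 kt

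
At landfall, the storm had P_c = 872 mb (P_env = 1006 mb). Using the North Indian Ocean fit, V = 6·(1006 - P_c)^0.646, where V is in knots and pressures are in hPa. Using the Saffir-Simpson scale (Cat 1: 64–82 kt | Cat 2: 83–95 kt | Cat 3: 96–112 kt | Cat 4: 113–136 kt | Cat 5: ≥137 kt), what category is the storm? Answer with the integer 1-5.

5

ΔP = 1006 − 872 = 134 mb.
V ≈ 6 × 134^0.646 = 6 × 23.67 ≈ 142 kt.
142 kt falls in the Category 5 band.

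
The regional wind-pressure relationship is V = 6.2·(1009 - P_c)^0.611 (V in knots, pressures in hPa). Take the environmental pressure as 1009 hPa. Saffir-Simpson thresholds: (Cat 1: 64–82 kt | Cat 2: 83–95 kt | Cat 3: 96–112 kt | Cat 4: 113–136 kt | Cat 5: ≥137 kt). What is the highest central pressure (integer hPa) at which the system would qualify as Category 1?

Category 1 begins at V = 64 kt.
Required ΔP = (64/6.2)^(1/0.611) = 10.323^1.637 ≈ 45.63 hPa.
P_c ≤ 1009 − 45.63 = 963.37, so the highest integer P_c is 963 hPa.

963 hPa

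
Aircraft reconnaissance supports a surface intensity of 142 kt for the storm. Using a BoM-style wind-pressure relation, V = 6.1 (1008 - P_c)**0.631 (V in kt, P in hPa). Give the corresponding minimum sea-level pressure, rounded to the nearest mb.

ΔP = (V / 6.1)^(1/0.631) = (142/6.1)^1.585.
142/6.1 = 23.279; 23.279^1.585 ≈ 146.67 mb.
P_c = 1008 − 146.67 = 861.33 ≈ 861 mb.

861 mb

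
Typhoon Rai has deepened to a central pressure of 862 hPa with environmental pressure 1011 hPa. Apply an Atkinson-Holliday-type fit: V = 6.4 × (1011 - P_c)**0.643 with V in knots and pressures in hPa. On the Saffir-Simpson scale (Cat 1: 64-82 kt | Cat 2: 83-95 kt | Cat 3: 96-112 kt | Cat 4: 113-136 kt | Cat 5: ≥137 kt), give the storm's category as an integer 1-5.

ΔP = 1011 − 862 = 149 hPa.
V ≈ 6.4 × 149^0.643 = 6.4 × 24.97 ≈ 160 kt.
160 kt falls in the Category 5 band.

5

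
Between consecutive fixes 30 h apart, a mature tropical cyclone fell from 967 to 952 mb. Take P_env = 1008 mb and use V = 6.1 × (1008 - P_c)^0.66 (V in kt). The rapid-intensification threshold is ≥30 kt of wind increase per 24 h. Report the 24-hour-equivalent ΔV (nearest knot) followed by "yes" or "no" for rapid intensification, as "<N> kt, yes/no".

V₁: ΔP = 41, V ≈ 6.1 × 41^0.66 ≈ 70.76 kt.
V₂: ΔP = 56, V ≈ 6.1 × 56^0.66 ≈ 86.92 kt.
ΔV over 30 h = 16.16 kt → 24 h equivalent = 16.16 × 24/30 ≈ 12.93 kt.
13 kt < 30 kt ⇒ not rapid intensification.

13 kt, no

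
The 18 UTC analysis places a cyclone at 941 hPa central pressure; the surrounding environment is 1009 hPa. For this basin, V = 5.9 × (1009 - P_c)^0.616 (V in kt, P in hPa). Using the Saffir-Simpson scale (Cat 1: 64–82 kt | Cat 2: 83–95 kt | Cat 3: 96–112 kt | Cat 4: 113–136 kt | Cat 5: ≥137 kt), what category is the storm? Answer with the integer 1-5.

ΔP = 1009 − 941 = 68 hPa.
V ≈ 5.9 × 68^0.616 = 5.9 × 13.45 ≈ 79 kt.
79 kt falls in the Category 1 band.

1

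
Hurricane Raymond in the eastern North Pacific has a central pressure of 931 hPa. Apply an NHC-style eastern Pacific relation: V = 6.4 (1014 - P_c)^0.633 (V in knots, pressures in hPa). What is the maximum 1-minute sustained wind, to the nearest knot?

ΔP = 1014 − 931 = 83 hPa.
83^0.633 ≈ 16.397.
V ≈ 6.4 × 16.397 ≈ 104.9 kt.

105 kt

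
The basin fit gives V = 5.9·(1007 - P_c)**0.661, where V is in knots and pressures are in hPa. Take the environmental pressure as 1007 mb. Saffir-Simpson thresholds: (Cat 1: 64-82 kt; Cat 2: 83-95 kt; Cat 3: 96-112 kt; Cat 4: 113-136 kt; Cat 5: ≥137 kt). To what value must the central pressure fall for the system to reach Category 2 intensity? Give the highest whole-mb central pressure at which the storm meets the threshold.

Category 2 begins at V = 83 kt.
Required ΔP = (83/5.9)^(1/0.661) = 14.068^1.513 ≈ 54.59 mb.
P_c ≤ 1007 − 54.59 = 952.41, so the highest integer P_c is 952 mb.

952 mb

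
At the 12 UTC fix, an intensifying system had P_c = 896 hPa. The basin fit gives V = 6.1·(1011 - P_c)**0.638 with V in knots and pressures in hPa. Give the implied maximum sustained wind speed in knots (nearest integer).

126 kt

ΔP = 1011 − 896 = 115 hPa.
115^0.638 ≈ 20.641.
V ≈ 6.1 × 20.641 ≈ 125.9 kt.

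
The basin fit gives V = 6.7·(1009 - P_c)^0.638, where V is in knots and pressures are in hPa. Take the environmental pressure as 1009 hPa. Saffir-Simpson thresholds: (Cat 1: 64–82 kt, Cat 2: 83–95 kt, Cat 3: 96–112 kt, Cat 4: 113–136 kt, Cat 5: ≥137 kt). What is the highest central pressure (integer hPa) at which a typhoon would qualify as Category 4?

925 hPa

Category 4 begins at V = 113 kt.
Required ΔP = (113/6.7)^(1/0.638) = 16.866^1.567 ≈ 83.79 hPa.
P_c ≤ 1009 − 83.79 = 925.21, so the highest integer P_c is 925 hPa.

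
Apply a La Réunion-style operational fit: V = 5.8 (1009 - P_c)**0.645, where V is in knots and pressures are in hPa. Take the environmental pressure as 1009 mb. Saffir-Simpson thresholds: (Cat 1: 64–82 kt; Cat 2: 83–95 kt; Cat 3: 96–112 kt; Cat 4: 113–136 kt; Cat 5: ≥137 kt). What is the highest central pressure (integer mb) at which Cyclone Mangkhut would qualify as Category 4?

909 mb

Category 4 begins at V = 113 kt.
Required ΔP = (113/5.8)^(1/0.645) = 19.483^1.550 ≈ 99.88 mb.
P_c ≤ 1009 − 99.88 = 909.12, so the highest integer P_c is 909 mb.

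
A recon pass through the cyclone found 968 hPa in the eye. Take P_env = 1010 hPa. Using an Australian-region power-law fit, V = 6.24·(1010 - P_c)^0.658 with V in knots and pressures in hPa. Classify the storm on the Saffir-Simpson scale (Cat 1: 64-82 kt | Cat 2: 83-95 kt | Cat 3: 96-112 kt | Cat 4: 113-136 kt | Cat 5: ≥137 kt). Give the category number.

1

ΔP = 1010 − 968 = 42 hPa.
V ≈ 6.24 × 42^0.658 = 6.24 × 11.70 ≈ 73 kt.
73 kt falls in the Category 1 band.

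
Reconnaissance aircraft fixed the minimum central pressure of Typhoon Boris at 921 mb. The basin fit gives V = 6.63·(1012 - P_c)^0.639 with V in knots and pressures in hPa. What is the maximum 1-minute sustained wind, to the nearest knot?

ΔP = 1012 − 921 = 91 mb.
91^0.639 ≈ 17.858.
V ≈ 6.63 × 17.858 ≈ 118.4 kt.

118 kt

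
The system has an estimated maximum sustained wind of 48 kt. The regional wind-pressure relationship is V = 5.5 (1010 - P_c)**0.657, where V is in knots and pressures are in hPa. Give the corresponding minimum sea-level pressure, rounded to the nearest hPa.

983 hPa

ΔP = (V / 5.5)^(1/0.657) = (48/5.5)^1.522.
48/5.5 = 8.727; 8.727^1.522 ≈ 27.04 hPa.
P_c = 1010 − 27.04 = 982.96 ≈ 983 hPa.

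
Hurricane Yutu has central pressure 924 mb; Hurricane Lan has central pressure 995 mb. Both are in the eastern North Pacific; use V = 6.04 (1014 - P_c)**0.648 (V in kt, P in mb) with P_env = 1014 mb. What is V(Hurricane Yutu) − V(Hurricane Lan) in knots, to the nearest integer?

71 kt

Hurricane Yutu: ΔP = 90; V ≈ 6.04 × 90^0.648 ≈ 111.53 kt.
Hurricane Lan: ΔP = 19; V ≈ 6.04 × 19^0.648 ≈ 40.71 kt.
Difference ≈ 111.53 − 40.71 = 70.82 → 71 kt.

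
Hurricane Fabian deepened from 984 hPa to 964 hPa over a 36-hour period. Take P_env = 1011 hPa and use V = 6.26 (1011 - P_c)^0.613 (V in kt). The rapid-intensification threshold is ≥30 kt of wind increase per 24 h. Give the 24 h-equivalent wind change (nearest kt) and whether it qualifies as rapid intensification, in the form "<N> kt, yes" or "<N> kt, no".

13 kt, no

V₁: ΔP = 27, V ≈ 6.26 × 27^0.613 ≈ 47.21 kt.
V₂: ΔP = 47, V ≈ 6.26 × 47^0.613 ≈ 66.31 kt.
ΔV over 36 h = 19.10 kt → 24 h equivalent = 19.10 × 24/36 ≈ 12.73 kt.
13 kt < 30 kt ⇒ not rapid intensification.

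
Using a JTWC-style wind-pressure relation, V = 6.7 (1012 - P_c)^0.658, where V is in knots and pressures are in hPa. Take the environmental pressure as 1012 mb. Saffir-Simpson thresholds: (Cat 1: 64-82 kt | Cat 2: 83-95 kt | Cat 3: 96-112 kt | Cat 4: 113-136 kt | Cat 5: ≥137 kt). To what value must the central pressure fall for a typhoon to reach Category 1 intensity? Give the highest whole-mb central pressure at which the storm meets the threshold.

981 mb

Category 1 begins at V = 64 kt.
Required ΔP = (64/6.7)^(1/0.658) = 9.552^1.520 ≈ 30.87 mb.
P_c ≤ 1012 − 30.87 = 981.13, so the highest integer P_c is 981 mb.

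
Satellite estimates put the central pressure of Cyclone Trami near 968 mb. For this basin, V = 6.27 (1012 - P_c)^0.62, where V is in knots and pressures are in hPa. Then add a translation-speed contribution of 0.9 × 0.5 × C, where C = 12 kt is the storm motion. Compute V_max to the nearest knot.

71 kt

ΔP = 1012 − 968 = 44 mb.
44^0.62 ≈ 10.446.
V ≈ 6.27 × 10.446 ≈ 65.5 kt.
Translation term: 0.9 × 0.5 × 12 = 5.4 kt.
Corrected V ≈ 70.9 kt → 71 kt.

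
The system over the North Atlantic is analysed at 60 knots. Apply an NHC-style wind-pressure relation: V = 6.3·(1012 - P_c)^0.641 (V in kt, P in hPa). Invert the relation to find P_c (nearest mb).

978 mb

ΔP = (V / 6.3)^(1/0.641) = (60/6.3)^1.560.
60/6.3 = 9.524; 9.524^1.560 ≈ 33.65 mb.
P_c = 1012 − 33.65 = 978.35 ≈ 978 mb.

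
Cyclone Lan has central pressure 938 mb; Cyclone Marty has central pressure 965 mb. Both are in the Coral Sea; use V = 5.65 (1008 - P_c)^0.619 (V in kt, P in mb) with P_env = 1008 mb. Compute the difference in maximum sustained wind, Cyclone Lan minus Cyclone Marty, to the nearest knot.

Cyclone Lan: ΔP = 70; V ≈ 5.65 × 70^0.619 ≈ 78.37 kt.
Cyclone Marty: ΔP = 43; V ≈ 5.65 × 43^0.619 ≈ 57.96 kt.
Difference ≈ 78.37 − 57.96 = 20.41 → 20 kt.

20 kt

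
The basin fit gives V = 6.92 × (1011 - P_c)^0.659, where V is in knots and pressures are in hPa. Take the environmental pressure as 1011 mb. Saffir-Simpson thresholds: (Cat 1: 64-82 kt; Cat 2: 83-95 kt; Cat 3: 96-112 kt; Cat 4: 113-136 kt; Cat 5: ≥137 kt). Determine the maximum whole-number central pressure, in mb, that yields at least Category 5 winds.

Category 5 begins at V = 137 kt.
Required ΔP = (137/6.92)^(1/0.659) = 19.798^1.517 ≈ 92.80 mb.
P_c ≤ 1011 − 92.80 = 918.20, so the highest integer P_c is 918 mb.

918 mb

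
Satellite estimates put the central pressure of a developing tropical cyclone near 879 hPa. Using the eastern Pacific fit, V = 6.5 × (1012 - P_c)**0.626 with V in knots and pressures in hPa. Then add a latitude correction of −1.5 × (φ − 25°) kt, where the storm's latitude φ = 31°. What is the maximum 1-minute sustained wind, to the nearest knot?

130 kt

ΔP = 1012 − 879 = 133 hPa.
133^0.626 ≈ 21.357.
V ≈ 6.5 × 21.357 ≈ 138.8 kt.
Latitude correction: −1.5 × (31 − 25) = -9 kt.
Corrected V ≈ 129.8 kt → 130 kt.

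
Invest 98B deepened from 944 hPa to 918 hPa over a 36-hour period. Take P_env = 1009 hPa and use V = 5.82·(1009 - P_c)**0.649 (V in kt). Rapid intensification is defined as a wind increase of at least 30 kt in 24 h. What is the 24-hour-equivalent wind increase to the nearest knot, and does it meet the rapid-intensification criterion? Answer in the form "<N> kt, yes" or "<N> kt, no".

14 kt, no

V₁: ΔP = 65, V ≈ 5.82 × 65^0.649 ≈ 87.40 kt.
V₂: ΔP = 91, V ≈ 5.82 × 91^0.649 ≈ 108.73 kt.
ΔV over 36 h = 21.33 kt → 24 h equivalent = 21.33 × 24/36 ≈ 14.22 kt.
14 kt < 30 kt ⇒ not rapid intensification.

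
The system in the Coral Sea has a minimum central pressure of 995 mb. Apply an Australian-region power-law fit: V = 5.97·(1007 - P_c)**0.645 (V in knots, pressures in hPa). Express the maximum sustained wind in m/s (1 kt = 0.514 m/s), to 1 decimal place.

ΔP = 1007 − 995 = 12 mb.
V ≈ 5.97 × 12^0.645 = 5.97 × 4.967 ≈ 29.651 kt.
29.651 × 0.514 ≈ 15.24 m/s → 15.2 m/s.

15.2 m/s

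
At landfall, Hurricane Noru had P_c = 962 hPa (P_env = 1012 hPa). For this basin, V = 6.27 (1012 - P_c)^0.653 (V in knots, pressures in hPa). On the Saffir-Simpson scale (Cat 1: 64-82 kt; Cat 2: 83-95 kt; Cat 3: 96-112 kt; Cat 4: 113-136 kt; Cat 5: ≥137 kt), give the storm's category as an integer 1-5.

ΔP = 1012 − 962 = 50 hPa.
V ≈ 6.27 × 50^0.653 = 6.27 × 12.87 ≈ 81 kt.
81 kt falls in the Category 1 band.

1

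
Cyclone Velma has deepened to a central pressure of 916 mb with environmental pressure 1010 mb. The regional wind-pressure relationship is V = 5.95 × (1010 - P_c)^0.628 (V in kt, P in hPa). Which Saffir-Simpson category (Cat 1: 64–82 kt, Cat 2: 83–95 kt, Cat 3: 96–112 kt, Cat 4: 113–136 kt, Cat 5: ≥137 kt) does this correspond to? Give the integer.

ΔP = 1010 − 916 = 94 mb.
V ≈ 5.95 × 94^0.628 = 5.95 × 17.34 ≈ 103 kt.
103 kt falls in the Category 3 band.

3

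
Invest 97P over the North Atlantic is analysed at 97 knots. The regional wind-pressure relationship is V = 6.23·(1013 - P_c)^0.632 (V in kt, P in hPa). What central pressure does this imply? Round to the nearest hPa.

ΔP = (V / 6.23)^(1/0.632) = (97/6.23)^1.582.
97/6.23 = 15.570; 15.570^1.582 ≈ 77.01 hPa.
P_c = 1013 − 77.01 = 935.99 ≈ 936 hPa.

936 hPa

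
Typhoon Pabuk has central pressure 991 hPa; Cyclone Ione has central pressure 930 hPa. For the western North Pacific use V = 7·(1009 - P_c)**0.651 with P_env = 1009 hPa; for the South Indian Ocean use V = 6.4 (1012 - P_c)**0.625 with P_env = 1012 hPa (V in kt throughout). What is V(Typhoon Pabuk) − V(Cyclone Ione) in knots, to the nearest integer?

-55 kt

Typhoon Pabuk: ΔP = 18; V ≈ 7 × 18^0.651 ≈ 45.95 kt.
Cyclone Ione: ΔP = 82; V ≈ 6.4 × 82^0.625 ≈ 100.53 kt.
Difference ≈ 45.95 − 100.53 = -54.58 → -55 kt.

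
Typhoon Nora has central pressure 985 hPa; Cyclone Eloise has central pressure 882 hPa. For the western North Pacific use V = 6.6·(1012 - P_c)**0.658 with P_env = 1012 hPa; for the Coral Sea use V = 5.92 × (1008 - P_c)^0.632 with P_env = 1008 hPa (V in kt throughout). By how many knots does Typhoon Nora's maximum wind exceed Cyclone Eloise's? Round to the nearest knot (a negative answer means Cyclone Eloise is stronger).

Typhoon Nora: ΔP = 27; V ≈ 6.6 × 27^0.658 ≈ 57.73 kt.
Cyclone Eloise: ΔP = 126; V ≈ 5.92 × 126^0.632 ≈ 125.82 kt.
Difference ≈ 57.73 − 125.82 = -68.09 → -68 kt.

-68 kt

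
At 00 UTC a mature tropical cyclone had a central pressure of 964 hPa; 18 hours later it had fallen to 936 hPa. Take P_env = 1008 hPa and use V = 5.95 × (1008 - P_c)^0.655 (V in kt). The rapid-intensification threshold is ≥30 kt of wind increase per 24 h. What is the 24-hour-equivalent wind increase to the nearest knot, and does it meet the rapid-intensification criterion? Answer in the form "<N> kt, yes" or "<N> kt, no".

36 kt, yes

V₁: ΔP = 44, V ≈ 5.95 × 44^0.655 ≈ 70.95 kt.
V₂: ΔP = 72, V ≈ 5.95 × 72^0.655 ≈ 97.96 kt.
ΔV over 18 h = 27.01 kt → 24 h equivalent = 27.01 × 24/18 ≈ 36.01 kt.
36 kt ≥ 30 kt ⇒ rapid intensification.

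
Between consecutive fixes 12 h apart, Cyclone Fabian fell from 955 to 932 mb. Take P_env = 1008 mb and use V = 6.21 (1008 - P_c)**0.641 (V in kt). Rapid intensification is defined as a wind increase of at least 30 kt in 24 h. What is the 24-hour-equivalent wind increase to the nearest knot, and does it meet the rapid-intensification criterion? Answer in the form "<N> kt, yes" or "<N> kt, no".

41 kt, yes

V₁: ΔP = 53, V ≈ 6.21 × 53^0.641 ≈ 79.13 kt.
V₂: ΔP = 76, V ≈ 6.21 × 76^0.641 ≈ 99.70 kt.
ΔV over 12 h = 20.57 kt → 24 h equivalent = 20.57 × 24/12 ≈ 41.14 kt.
41 kt ≥ 30 kt ⇒ rapid intensification.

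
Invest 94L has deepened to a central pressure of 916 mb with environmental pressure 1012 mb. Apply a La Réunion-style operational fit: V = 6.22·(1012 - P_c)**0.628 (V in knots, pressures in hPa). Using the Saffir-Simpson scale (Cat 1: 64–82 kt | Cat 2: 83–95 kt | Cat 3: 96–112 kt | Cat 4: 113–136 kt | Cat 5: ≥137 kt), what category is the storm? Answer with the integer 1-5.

3

ΔP = 1012 − 916 = 96 mb.
V ≈ 6.22 × 96^0.628 = 6.22 × 17.57 ≈ 109 kt.
109 kt falls in the Category 3 band.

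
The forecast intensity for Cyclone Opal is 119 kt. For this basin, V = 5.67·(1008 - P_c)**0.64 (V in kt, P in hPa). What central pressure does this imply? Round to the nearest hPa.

892 hPa

ΔP = (V / 5.67)^(1/0.64) = (119/5.67)^1.562.
119/5.67 = 20.988; 20.988^1.562 ≈ 116.30 hPa.
P_c = 1008 − 116.30 = 891.70 ≈ 892 hPa.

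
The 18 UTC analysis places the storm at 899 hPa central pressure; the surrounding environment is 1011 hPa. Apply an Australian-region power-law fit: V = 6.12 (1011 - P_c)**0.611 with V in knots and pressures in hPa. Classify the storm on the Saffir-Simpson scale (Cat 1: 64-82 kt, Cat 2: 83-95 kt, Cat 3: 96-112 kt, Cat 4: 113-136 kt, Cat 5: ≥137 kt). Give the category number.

3

ΔP = 1011 − 899 = 112 hPa.
V ≈ 6.12 × 112^0.611 = 6.12 × 17.87 ≈ 109 kt.
109 kt falls in the Category 3 band.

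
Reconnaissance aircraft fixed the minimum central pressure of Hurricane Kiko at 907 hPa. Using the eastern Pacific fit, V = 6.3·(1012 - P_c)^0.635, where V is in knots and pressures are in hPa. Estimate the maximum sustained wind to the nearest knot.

121 kt

ΔP = 1012 − 907 = 105 hPa.
105^0.635 ≈ 19.207.
V ≈ 6.3 × 19.207 ≈ 121.0 kt.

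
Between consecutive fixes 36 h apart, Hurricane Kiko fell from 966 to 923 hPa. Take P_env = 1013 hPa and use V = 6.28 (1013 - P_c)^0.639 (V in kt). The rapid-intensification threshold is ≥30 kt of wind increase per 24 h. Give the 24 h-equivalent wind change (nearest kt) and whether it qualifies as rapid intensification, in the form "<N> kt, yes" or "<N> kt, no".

V₁: ΔP = 47, V ≈ 6.28 × 47^0.639 ≈ 73.52 kt.
V₂: ΔP = 90, V ≈ 6.28 × 90^0.639 ≈ 111.36 kt.
ΔV over 36 h = 37.84 kt → 24 h equivalent = 37.84 × 24/36 ≈ 25.23 kt.
25 kt < 30 kt ⇒ not rapid intensification.

25 kt, no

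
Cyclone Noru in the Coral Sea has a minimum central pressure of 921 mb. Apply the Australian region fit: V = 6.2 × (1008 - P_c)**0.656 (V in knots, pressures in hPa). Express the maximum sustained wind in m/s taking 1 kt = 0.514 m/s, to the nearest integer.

60 m/s

ΔP = 1008 − 921 = 87 mb.
V ≈ 6.2 × 87^0.656 = 6.2 × 18.721 ≈ 116.069 kt.
116.069 × 0.514 ≈ 59.66 m/s → 60 m/s.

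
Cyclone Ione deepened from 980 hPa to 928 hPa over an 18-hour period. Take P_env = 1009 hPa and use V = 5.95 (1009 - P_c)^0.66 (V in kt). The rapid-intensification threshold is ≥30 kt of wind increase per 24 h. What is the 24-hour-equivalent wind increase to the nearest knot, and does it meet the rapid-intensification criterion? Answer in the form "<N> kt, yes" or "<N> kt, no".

71 kt, yes

V₁: ΔP = 29, V ≈ 5.95 × 29^0.66 ≈ 54.92 kt.
V₂: ΔP = 81, V ≈ 5.95 × 81^0.66 ≈ 108.17 kt.
ΔV over 18 h = 53.25 kt → 24 h equivalent = 53.25 × 24/18 ≈ 71.00 kt.
71 kt ≥ 30 kt ⇒ rapid intensification.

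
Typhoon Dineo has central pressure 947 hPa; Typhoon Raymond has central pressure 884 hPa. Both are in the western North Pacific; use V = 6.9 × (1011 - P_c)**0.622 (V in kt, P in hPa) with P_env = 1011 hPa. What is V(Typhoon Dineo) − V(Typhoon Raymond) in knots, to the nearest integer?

Typhoon Dineo: ΔP = 64; V ≈ 6.9 × 64^0.622 ≈ 91.68 kt.
Typhoon Raymond: ΔP = 127; V ≈ 6.9 × 127^0.622 ≈ 140.42 kt.
Difference ≈ 91.68 − 140.42 = -48.74 → -49 kt.

-49 kt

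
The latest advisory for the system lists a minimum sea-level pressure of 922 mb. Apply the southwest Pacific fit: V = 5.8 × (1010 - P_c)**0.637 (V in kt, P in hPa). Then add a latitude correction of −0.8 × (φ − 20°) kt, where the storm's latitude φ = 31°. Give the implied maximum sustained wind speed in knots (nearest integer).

92 kt

ΔP = 1010 − 922 = 88 mb.
88^0.637 ≈ 17.323.
V ≈ 5.8 × 17.323 ≈ 100.5 kt.
Latitude correction: −0.8 × (31 − 20) = -8.8 kt.
Corrected V ≈ 91.7 kt → 92 kt.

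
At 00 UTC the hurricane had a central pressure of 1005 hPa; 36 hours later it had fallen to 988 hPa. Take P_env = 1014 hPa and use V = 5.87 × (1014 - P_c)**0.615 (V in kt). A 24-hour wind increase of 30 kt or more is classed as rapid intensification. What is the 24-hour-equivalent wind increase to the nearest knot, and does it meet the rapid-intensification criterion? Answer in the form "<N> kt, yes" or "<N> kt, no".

14 kt, no

V₁: ΔP = 9, V ≈ 5.87 × 9^0.615 ≈ 22.67 kt.
V₂: ΔP = 26, V ≈ 5.87 × 26^0.615 ≈ 43.54 kt.
ΔV over 36 h = 20.87 kt → 24 h equivalent = 20.87 × 24/36 ≈ 13.91 kt.
14 kt < 30 kt ⇒ not rapid intensification.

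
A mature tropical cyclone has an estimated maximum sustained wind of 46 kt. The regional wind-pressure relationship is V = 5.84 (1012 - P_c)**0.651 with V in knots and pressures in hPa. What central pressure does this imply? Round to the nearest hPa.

ΔP = (V / 5.84)^(1/0.651) = (46/5.84)^1.536.
46/5.84 = 7.877; 7.877^1.536 ≈ 23.82 hPa.
P_c = 1012 − 23.82 = 988.18 ≈ 988 hPa.

988 hPa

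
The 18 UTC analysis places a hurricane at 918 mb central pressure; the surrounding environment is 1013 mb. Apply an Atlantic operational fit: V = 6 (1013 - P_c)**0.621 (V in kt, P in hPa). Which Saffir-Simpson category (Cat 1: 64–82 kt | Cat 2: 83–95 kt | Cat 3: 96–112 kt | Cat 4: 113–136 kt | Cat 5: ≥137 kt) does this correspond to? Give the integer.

3

ΔP = 1013 − 918 = 95 mb.
V ≈ 6 × 95^0.621 = 6 × 16.91 ≈ 101 kt.
101 kt falls in the Category 3 band.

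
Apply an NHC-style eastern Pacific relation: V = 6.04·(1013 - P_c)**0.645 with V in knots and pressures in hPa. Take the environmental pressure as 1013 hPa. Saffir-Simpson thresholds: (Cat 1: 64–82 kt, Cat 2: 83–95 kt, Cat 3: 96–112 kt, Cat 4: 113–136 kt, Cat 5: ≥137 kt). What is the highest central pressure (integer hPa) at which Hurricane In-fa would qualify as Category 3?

940 hPa

Category 3 begins at V = 96 kt.
Required ΔP = (96/6.04)^(1/0.645) = 15.894^1.550 ≈ 72.84 hPa.
P_c ≤ 1013 − 72.84 = 940.16, so the highest integer P_c is 940 hPa.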